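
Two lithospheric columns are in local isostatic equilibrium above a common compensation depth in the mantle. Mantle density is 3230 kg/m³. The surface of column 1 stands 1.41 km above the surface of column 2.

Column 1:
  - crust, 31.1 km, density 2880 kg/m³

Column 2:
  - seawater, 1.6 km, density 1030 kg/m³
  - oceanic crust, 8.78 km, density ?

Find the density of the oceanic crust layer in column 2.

2910 kg/m³

Take the compensation level at the base of the deeper column (depth z_c below the surface of column 1) and equate Σ ρ_i t_i down to z_c; mantle fills any gap and the z_c terms cancel.
Column 1: 31.1×2880 + (z_c − 31.1)×3230
Column 2: 1.41×0 + 1.6×1030 + 8.78×ρ + (z_c − 1.41 − 10.38)×3230
The z_c×3230 term appears on both sides and cancels. Collect the known terms of each column as K = Σ(ρt)_known − 3230 × (depth of known layers): K_1 = 89568 − 3230×31.1 = −10885; K_2 = 1648 − 3230×(1.41 + 10.38) = −36433.7.
Balance: K_1 = K_2 + 8.78×ρ, so ρ = (K_1 − K_2)/8.78 = 25548.7/8.78 = 2910 kg/m³.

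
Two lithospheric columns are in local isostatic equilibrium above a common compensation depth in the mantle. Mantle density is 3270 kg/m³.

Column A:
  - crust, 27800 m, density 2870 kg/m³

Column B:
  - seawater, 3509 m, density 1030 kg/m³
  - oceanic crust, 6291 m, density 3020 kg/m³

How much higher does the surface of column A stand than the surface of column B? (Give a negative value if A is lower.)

For any compensation level in the mantle, the mantle terms cancel and isostasy reduces to e = (Σt_A − Σt_B) − (Σ(ρt)_A − Σ(ρt)_B) / ρ_m.
Σt_A = 27800 m; Σt_B = 9800 m; Σ(ρt)_A = 79786000; Σ(ρt)_B = 22613090 (in m·kg/m³).
e = (27800 − 9800) − (79786000 − 22613090) / 3270 = 516 m.

516 m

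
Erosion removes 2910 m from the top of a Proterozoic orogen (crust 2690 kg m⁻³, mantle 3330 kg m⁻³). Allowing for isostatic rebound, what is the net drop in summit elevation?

Rebound u = e ρ_c/ρ_m = 2910 m × 2690/3330 = 2351 m.
Net surface drop = e − u = 2910 m − 2351 m = e (ρ_m − ρ_c)/ρ_m = 559 m.

559 m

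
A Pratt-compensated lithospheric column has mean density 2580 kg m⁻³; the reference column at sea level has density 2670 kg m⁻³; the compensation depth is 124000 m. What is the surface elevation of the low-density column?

4330 m

ρ_ref D = ρ (D + h) → h = D (ρ_ref − ρ)/ρ.
h = 124000 m × (2670 − 2580)/2580 = 4330 m.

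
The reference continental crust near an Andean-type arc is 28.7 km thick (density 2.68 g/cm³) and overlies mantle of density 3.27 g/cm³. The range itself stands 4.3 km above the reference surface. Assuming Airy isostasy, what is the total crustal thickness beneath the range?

Root depth r = h ρ_c / (ρ_m − ρ_c) = 4.3 km × 2.68 / 0.59 = 19.53 km.
Total thickness = T + h + r = 28.7 km + 4.3 km + 19.53 km = 52.5 km.

52.5 km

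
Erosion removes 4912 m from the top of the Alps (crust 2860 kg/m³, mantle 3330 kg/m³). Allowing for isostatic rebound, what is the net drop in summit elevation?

Rebound u = e ρ_c/ρ_m = 4912 m × 2860/3330 = 4219 m.
Net surface drop = e − u = 4912 m − 4219 m = e (ρ_m − ρ_c)/ρ_m = 693 m.

693 m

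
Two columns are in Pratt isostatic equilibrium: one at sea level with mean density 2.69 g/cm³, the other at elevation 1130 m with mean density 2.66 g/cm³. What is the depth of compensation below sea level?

100000 m

ρ_ref D = ρ (D + h) → D (ρ_ref − ρ) = ρ h.
D = ρ h/(ρ_ref − ρ) = 2.66 × 1130 m/(2.69 − 2.66) = 100000 m.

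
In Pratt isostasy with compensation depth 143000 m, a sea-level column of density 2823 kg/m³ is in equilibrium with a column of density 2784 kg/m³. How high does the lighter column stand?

2000 m

ρ_ref D = ρ (D + h) → h = D (ρ_ref − ρ)/ρ.
h = 143000 m × (2823 − 2784)/2784 = 2000 m.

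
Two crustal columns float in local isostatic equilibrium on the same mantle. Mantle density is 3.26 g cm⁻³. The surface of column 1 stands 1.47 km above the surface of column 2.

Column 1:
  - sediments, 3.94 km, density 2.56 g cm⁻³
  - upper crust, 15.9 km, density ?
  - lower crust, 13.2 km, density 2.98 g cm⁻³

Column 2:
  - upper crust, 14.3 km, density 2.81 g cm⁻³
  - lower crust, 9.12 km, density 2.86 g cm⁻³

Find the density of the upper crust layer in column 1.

2.73 g cm⁻³

Take the compensation level at the base of the deeper column (depth z_c below the surface of column 1) and equate Σ ρ_i t_i down to z_c; mantle fills any gap and the z_c terms cancel.
Column 1: 3.94×2.56 + 15.9×ρ + 13.2×2.98 + (z_c − 33.04)×3.26
Column 2: 1.47×0 + 14.3×2.81 + 9.12×2.86 + (z_c − 1.47 − 23.42)×3.26
The z_c×3.26 term appears on both sides and cancels. Collect the known terms of each column as K = Σ(ρt)_known − 3.26 × (depth of known layers): K_1 = 49.4224 − 3.26×33.04 = −58.288; K_2 = 66.2662 − 3.26×(1.47 + 23.42) = −14.8752.
Balance: K_1 + 15.9×ρ = K_2, so ρ = (K_2 − K_1)/15.9 = 43.4128/15.9 = 2.73 g cm⁻³.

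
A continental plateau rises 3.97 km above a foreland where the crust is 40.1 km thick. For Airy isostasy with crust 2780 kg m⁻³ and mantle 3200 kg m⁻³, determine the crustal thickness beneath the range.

Root depth r = h ρ_c / (ρ_m − ρ_c) = 3.97 km × 2780 / 420 = 26.28 km.
Total thickness = T + h + r = 40.1 km + 3.97 km + 26.28 km = 70.3 km.

70.3 km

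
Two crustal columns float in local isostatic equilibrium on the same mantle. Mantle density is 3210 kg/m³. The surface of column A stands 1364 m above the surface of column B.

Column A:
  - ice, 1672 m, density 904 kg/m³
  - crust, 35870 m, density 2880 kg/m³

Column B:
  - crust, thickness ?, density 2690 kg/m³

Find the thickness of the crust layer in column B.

21800 m

Take the compensation level at the base of the deeper column (depth z_c below the surface of column A) and equate Σ ρ_i t_i down to z_c; mantle fills any gap and the z_c terms cancel.
Column A: 1672×904 + 35870×2880 + (z_c − 37542)×3210
Column B: 1364×0 + x×2690 + (z_c − 1364 − 0 − x)×3210
The z_c×3210 term appears on both sides and cancels. Collect the known terms of each column as K = Σ(ρt)_known − 3210 × (depth of known layers): K_A = 104817088 − 3210×37542 = −15692732; K_B = 0 − 3210×(1364 + 0) = −4378440.
Balance: K_A = K_B − x×(3210 − 2690), so x = (K_B − K_A)/(3210 − 2690) = 11314300/520 = 21800 m.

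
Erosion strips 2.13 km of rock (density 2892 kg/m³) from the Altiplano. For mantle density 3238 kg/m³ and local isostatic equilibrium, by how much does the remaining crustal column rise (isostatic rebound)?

Unloading: uplift u = e ρ_c/ρ_m = 2.13 km × 2892/3238 = 1.9 km.

1.9 km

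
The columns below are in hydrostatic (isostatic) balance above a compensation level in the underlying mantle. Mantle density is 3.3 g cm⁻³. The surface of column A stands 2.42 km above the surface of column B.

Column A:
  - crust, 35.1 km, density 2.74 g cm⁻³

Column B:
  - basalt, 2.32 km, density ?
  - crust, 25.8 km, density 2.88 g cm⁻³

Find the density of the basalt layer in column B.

2.94 g cm⁻³

Take the compensation level at the base of the deeper column (depth z_c below the surface of column A) and equate Σ ρ_i t_i down to z_c; mantle fills any gap and the z_c terms cancel.
Column A: 35.1×2.74 + (z_c − 35.1)×3.3
Column B: 2.42×0 + 2.32×ρ + 25.8×2.88 + (z_c − 2.42 − 28.12)×3.3
The z_c×3.3 term appears on both sides and cancels. Collect the known terms of each column as K = Σ(ρt)_known − 3.3 × (depth of known layers): K_A = 96.174 − 3.3×35.1 = −19.656; K_B = 74.304 − 3.3×(2.42 + 28.12) = −26.478.
Balance: K_A = K_B + 2.32×ρ, so ρ = (K_A − K_B)/2.32 = 6.822/2.32 = 2.94 g cm⁻³.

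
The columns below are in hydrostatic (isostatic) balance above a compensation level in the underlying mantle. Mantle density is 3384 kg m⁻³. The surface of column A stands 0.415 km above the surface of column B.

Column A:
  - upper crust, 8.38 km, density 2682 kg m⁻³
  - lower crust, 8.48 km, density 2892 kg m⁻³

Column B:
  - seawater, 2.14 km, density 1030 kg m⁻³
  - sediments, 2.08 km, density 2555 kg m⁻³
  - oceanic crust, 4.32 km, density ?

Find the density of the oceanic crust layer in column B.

Take the compensation level at the base of the deeper column (depth z_c below the surface of column A) and equate Σ ρ_i t_i down to z_c; mantle fills any gap and the z_c terms cancel.
Column A: 8.38×2682 + 8.48×2892 + (z_c − 16.86)×3384
Column B: 0.415×0 + 2.14×1030 + 2.08×2555 + 4.32×ρ + (z_c − 0.415 − 8.54)×3384
The z_c×3384 term appears on both sides and cancels. Collect the known terms of each column as K = Σ(ρt)_known − 3384 × (depth of known layers): K_A = 46999.32 − 3384×16.86 = −10054.92; K_B = 7518.6 − 3384×(0.415 + 8.54) = −22785.12.
Balance: K_A = K_B + 4.32×ρ, so ρ = (K_A − K_B)/4.32 = 12730.2/4.32 = 2950 kg m⁻³.

2950 kg m⁻³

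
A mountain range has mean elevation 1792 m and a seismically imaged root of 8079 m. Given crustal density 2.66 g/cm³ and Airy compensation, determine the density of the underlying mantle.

3.25 g/cm³

Airy balance: ρ_c h = (ρ_m − ρ_c) r → ρ_m = ρ_c (1 + h/r).
ρ_m = 2.66 × (1 + 1792 m/8079 m) = 3.25 g/cm³.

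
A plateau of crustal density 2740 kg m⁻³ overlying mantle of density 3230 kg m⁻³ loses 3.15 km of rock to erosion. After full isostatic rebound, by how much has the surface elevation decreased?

Rebound u = e ρ_c/ρ_m = 3.15 km × 2740/3230 = 2.672 km.
Net surface drop = e − u = 3.15 km − 2.672 km = e (ρ_m − ρ_c)/ρ_m = 0.478 km.

0.478 km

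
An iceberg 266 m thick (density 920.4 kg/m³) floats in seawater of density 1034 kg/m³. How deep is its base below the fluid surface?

237 m

Draft d = t ρ_obj/ρ_fluid = 266 m × 920.4/1034 = 237 m.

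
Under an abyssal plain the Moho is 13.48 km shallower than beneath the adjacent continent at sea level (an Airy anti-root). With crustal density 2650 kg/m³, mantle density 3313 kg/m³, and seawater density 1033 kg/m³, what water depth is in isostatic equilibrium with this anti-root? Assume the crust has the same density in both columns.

5.53 km

Replacing a thickness d of crust by seawater at the top must be balanced by replacing crust with mantle at the base: d (ρ_c − ρ_w) = a (ρ_m − ρ_c).
d = a (ρ_m − ρ_c)/(ρ_c − ρ_w) = 13.48 km × 663/1617 = 5.53 km.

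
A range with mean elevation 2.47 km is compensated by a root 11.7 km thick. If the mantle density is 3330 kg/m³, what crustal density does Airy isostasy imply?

2750 kg/m³

ρ_c h = (ρ_m − ρ_c) r → ρ_c (h + r) = ρ_m r → ρ_c = ρ_m r / (h + r).
ρ_c = 3330 × 11.7 km / (2.47 km + 11.7 km) = 2750 kg/m³.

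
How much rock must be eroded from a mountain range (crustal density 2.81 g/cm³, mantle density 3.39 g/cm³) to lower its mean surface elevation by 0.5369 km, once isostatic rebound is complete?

3.14 km

Net drop Δ = e − u = e − e ρ_c/ρ_m = e (ρ_m − ρ_c)/ρ_m.
e = Δ ρ_m/(ρ_m − ρ_c) = 0.5369 km × 3.39/0.58 = 3.14 km.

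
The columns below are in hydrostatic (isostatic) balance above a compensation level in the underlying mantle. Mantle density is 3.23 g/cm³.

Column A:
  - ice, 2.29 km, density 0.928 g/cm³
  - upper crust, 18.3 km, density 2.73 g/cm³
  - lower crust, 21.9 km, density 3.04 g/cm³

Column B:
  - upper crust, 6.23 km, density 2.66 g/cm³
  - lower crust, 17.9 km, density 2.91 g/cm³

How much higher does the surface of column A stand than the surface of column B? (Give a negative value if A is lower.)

For any compensation level in the mantle, the mantle terms cancel and isostasy reduces to e = (Σt_A − Σt_B) − (Σ(ρt)_A − Σ(ρt)_B) / ρ_m.
Σt_A = 42.49 km; Σt_B = 24.13 km; Σ(ρt)_A = 118.66012; Σ(ρt)_B = 68.6608 (in km·g/cm³).
e = (42.49 − 24.13) − (118.66012 − 68.6608) / 3.23 = 2.88 km.

2.88 km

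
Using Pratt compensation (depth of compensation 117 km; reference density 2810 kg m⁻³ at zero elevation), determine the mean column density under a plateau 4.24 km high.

2710 kg m⁻³

Pratt balance: ρ_ref D = ρ (D + h).
ρ = ρ_ref D/(D + h) = 2810 × 117 km/(117 km + 4.24 km) = 2710 kg m⁻³.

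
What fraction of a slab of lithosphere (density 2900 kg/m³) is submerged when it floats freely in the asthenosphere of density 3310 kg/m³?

Submerged fraction = ρ_obj/ρ_fluid = 2900/3310 = 0.876.

0.876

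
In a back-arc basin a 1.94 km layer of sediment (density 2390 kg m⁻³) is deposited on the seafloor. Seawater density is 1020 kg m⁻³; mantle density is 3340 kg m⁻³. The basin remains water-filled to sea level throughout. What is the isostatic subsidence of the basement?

1.15 km

Submarine loading: the sediment displaces seawater, and the subsidence is in turn flooded, so s (ρ_m − ρ_w) = t (ρ_sed − ρ_w).
s = 1.94 km × (2390 − 1020) / (3340 − 1020) = 1.15 km.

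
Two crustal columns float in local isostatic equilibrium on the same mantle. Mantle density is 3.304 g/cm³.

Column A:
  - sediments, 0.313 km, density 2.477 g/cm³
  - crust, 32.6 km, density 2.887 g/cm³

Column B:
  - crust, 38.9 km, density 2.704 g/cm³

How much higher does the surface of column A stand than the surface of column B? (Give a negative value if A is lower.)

−2.87 km

For any compensation level in the mantle, the mantle terms cancel and isostasy reduces to e = (Σt_A − Σt_B) − (Σ(ρt)_A − Σ(ρt)_B) / ρ_m.
Σt_A = 32.913 km; Σt_B = 38.9 km; Σ(ρt)_A = 94.891501; Σ(ρt)_B = 105.1856 (in km·g/cm³).
e = (32.913 − 38.9) − (94.891501 − 105.1856) / 3.304 = −2.87 km.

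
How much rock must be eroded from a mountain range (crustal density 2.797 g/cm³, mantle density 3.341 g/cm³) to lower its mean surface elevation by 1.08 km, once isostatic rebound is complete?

Net drop Δ = e − u = e − e ρ_c/ρ_m = e (ρ_m − ρ_c)/ρ_m.
e = Δ ρ_m/(ρ_m − ρ_c) = 1.08 km × 3.341/0.544 = 6.63 km.

6.63 km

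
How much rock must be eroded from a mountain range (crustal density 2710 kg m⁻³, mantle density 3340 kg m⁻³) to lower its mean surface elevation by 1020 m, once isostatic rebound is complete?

Net drop Δ = e − u = e − e ρ_c/ρ_m = e (ρ_m − ρ_c)/ρ_m.
e = Δ ρ_m/(ρ_m − ρ_c) = 1020 m × 3340/630 = 5410 m.

5410 m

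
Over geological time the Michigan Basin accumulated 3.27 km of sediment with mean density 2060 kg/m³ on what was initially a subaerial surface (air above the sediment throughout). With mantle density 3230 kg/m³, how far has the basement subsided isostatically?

2.09 km

Subaerial load: s = t ρ_sed / ρ_m = 3.27 km × 2060/3230 = 2.09 km.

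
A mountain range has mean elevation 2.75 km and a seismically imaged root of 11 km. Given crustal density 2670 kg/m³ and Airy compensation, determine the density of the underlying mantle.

Airy balance: ρ_c h = (ρ_m − ρ_c) r → ρ_m = ρ_c (1 + h/r).
ρ_m = 2670 × (1 + 2.75 km/11 km) = 3340 kg/m³.

3340 kg/m³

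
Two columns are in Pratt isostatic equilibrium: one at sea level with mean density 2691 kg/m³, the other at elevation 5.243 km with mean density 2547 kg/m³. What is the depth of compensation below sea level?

ρ_ref D = ρ (D + h) → D (ρ_ref − ρ) = ρ h.
D = ρ h/(ρ_ref − ρ) = 2547 × 5.243 km/(2691 − 2547) = 92.7 km.

92.7 km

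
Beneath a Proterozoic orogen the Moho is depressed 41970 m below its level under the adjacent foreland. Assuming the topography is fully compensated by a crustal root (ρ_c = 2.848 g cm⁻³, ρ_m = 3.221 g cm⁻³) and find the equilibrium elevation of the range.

For local isostatic compensation: ρ_c h = (ρ_m − ρ_c) r.
h = r (ρ_m − ρ_c) / ρ_c = 41970 m × (3.221 − 2.848) / 2.848 = 5500 m.

5500 m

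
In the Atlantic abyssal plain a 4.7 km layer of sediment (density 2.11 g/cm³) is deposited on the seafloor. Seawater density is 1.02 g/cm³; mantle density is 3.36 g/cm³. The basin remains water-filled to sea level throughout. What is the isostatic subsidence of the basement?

Submarine loading: the sediment displaces seawater, and the subsidence is in turn flooded, so s (ρ_m − ρ_w) = t (ρ_sed − ρ_w).
s = 4.7 km × (2.11 − 1.02) / (3.36 − 1.02) = 2.19 km.

2.19 km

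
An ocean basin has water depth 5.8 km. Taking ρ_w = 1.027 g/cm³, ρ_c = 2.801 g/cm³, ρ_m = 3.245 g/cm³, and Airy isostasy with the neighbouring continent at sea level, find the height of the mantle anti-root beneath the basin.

23.2 km

By Archimedes' principle applied to the lithosphere: replacing crust with seawater at the top is compensated by replacing crust with mantle at the base: d (ρ_c − ρ_w) = a (ρ_m − ρ_c).
a = d (ρ_c − ρ_w)/(ρ_m − ρ_c) = 5.8 km × 1.774/0.444 = 23.2 km.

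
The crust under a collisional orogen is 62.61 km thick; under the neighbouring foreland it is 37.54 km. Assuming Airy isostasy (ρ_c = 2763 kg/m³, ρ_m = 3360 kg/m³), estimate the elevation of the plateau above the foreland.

Excess crust Δ = 62.61 km − 37.54 km = 25.07 km, split between elevation h and root r with h + r = Δ.
Airy balance ρ_c h = (ρ_m − ρ_c) r gives r = h ρ_c/(ρ_m − ρ_c), so h (1 + ρ_c/(ρ_m − ρ_c)) = Δ, i.e. h = Δ (ρ_m − ρ_c)/ρ_m.
h = 25.07 km × 597/3360 = 4.45 km.

4.45 km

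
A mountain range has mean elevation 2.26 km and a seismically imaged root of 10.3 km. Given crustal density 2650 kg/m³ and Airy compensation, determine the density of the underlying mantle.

Airy balance: ρ_c h = (ρ_m − ρ_c) r → ρ_m = ρ_c (1 + h/r).
ρ_m = 2650 × (1 + 2.26 km/10.3 km) = 3230 kg/m³.

3230 kg/m³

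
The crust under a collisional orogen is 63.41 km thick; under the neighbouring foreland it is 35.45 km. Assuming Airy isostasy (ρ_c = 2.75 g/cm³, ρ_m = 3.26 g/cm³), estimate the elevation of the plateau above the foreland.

Excess crust Δ = 63.41 km − 35.45 km = 27.96 km, split between elevation h and root r with h + r = Δ.
Airy balance ρ_c h = (ρ_m − ρ_c) r gives r = h ρ_c/(ρ_m − ρ_c), so h (1 + ρ_c/(ρ_m − ρ_c)) = Δ, i.e. h = Δ (ρ_m − ρ_c)/ρ_m.
h = 27.96 km × 0.51/3.26 = 4.37 km.

4.37 km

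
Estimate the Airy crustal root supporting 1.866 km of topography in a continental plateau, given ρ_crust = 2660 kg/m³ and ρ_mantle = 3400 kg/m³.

6.71 km

In Airy isostatic equilibrium: the weight of the topography is balanced by the buoyancy of the root, ρ_c h = (ρ_m − ρ_c) r.
r = h · ρ_c / (ρ_m − ρ_c) = 1.866 km × 2660 / (3400 − 2660) = 6.71 km.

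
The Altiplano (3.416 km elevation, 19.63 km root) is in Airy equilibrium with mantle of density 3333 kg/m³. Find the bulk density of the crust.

ρ_c h = (ρ_m − ρ_c) r → ρ_c (h + r) = ρ_m r → ρ_c = ρ_m r / (h + r).
ρ_c = 3333 × 19.63 km / (3.416 km + 19.63 km) = 2840 kg/m³.

2840 kg/m³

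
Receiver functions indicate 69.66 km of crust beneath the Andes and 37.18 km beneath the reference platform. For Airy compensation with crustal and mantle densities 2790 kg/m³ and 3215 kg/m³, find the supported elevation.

Excess crust Δ = 69.66 km − 37.18 km = 32.48 km, split between elevation h and root r with h + r = Δ.
Airy balance ρ_c h = (ρ_m − ρ_c) r gives r = h ρ_c/(ρ_m − ρ_c), so h (1 + ρ_c/(ρ_m − ρ_c)) = Δ, i.e. h = Δ (ρ_m − ρ_c)/ρ_m.
h = 32.48 km × 425/3215 = 4.29 km.

4.29 km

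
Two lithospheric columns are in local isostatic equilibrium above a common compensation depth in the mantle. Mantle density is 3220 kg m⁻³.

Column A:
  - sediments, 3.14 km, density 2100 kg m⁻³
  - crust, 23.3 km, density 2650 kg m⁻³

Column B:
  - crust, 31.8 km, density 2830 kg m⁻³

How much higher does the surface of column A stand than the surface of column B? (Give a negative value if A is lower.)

1.37 km

For any compensation level in the mantle, the mantle terms cancel and isostasy reduces to e = (Σt_A − Σt_B) − (Σ(ρt)_A − Σ(ρt)_B) / ρ_m.
Σt_A = 26.44 km; Σt_B = 31.8 km; Σ(ρt)_A = 68339; Σ(ρt)_B = 89994 (in km·kg m⁻³).
e = (26.44 − 31.8) − (68339 − 89994) / 3220 = 1.37 km.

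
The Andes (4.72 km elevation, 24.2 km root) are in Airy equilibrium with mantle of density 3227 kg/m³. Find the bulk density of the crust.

ρ_c h = (ρ_m − ρ_c) r → ρ_c (h + r) = ρ_m r → ρ_c = ρ_m r / (h + r).
ρ_c = 3227 × 24.2 km / (4.72 km + 24.2 km) = 2700 kg/m³.

2700 kg/m³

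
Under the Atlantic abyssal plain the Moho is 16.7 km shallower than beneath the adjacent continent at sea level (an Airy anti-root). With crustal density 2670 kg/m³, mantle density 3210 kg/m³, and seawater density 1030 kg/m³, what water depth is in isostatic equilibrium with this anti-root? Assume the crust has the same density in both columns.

Replacing a thickness d of crust by seawater at the top must be balanced by replacing crust with mantle at the base: d (ρ_c − ρ_w) = a (ρ_m − ρ_c).
d = a (ρ_m − ρ_c)/(ρ_c − ρ_w) = 16.7 km × 540/1640 = 5.5 km.

5.5 km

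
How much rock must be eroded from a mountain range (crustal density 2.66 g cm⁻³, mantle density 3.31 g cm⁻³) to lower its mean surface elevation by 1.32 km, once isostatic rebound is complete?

6.72 km

Net drop Δ = e − u = e − e ρ_c/ρ_m = e (ρ_m − ρ_c)/ρ_m.
e = Δ ρ_m/(ρ_m − ρ_c) = 1.32 km × 3.31/0.65 = 6.72 km.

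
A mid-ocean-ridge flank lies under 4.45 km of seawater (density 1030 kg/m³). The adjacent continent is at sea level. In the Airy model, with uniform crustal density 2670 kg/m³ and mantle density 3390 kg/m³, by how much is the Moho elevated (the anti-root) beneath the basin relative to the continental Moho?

Balancing pressure at the compensation depth: replacing crust with seawater at the top is compensated by replacing crust with mantle at the base: d (ρ_c − ρ_w) = a (ρ_m − ρ_c).
a = d (ρ_c − ρ_w)/(ρ_m − ρ_c) = 4.45 km × 1640/720 = 10.1 km.

10.1 km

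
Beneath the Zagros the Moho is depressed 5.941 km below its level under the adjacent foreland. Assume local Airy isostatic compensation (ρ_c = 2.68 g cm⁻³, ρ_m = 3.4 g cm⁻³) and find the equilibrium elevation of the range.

1.6 km

Isostatic balance requires: ρ_c h = (ρ_m − ρ_c) r.
h = r (ρ_m − ρ_c) / ρ_c = 5.941 km × (3.4 − 2.68) / 2.68 = 1.6 km.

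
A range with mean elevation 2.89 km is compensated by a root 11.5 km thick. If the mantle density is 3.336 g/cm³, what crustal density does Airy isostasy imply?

ρ_c h = (ρ_m − ρ_c) r → ρ_c (h + r) = ρ_m r → ρ_c = ρ_m r / (h + r).
ρ_c = 3.336 × 11.5 km / (2.89 km + 11.5 km) = 2.67 g/cm³.

2.67 g/cm³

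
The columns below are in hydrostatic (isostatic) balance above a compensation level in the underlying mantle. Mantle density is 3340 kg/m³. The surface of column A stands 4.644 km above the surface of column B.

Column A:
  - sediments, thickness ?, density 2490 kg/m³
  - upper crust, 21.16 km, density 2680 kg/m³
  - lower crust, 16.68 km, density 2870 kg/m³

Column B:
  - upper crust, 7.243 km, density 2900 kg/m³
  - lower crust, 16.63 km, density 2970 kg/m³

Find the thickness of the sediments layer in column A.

3.58 km

Take the compensation level at the base of the deeper column (depth z_c below the surface of column A) and equate Σ ρ_i t_i down to z_c; mantle fills any gap and the z_c terms cancel.
Column A: x×2490 + 21.16×2680 + 16.68×2870 + (z_c − 37.84 − x)×3340
Column B: 4.644×0 + 7.243×2900 + 16.63×2970 + (z_c − 4.644 − 23.873)×3340
The z_c×3340 term appears on both sides and cancels. Collect the known terms of each column as K = Σ(ρt)_known − 3340 × (depth of known layers): K_A = 104580.4 − 3340×37.84 = −21805.2; K_B = 70395.8 − 3340×(4.644 + 23.873) = −24850.98.
Balance: K_A − x×(3340 − 2490) = K_B, so x = (K_A − K_B)/(3340 − 2490) = 3045.78/850 = 3.58 km.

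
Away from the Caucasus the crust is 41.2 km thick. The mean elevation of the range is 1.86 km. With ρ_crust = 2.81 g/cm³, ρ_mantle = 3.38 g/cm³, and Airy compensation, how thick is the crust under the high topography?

52.2 km

Root depth r = h ρ_c / (ρ_m − ρ_c) = 1.86 km × 2.81 / 0.57 = 9.169 km.
Total thickness = T + h + r = 41.2 km + 1.86 km + 9.169 km = 52.2 km.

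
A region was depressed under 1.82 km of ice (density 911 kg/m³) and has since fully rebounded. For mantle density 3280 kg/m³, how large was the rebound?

Removing the load lets mantle flow back in; uplift u satisfies ρ_ice t = ρ_m u.
u = t ρ_ice/ρ_m = 1.82 km × 911/3280 = 0.505 km.

0.505 km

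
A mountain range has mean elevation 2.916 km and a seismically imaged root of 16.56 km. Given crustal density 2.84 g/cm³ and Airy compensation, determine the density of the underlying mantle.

Airy balance: ρ_c h = (ρ_m − ρ_c) r → ρ_m = ρ_c (1 + h/r).
ρ_m = 2.84 × (1 + 2.916 km/16.56 km) = 3.34 g/cm³.

3.34 g/cm³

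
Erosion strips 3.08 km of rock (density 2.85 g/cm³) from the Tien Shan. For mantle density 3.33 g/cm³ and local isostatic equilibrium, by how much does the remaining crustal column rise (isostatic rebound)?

Unloading: uplift u = e ρ_c/ρ_m = 3.08 km × 2.85/3.33 = 2.64 km.

2.64 km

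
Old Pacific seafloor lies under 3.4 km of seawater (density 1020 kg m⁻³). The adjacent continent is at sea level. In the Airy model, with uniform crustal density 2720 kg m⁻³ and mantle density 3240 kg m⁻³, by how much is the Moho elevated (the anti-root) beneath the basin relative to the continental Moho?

In Airy isostatic equilibrium: replacing crust with seawater at the top is compensated by replacing crust with mantle at the base: d (ρ_c − ρ_w) = a (ρ_m − ρ_c).
a = d (ρ_c − ρ_w)/(ρ_m − ρ_c) = 3.4 km × 1700/520 = 11.1 km.

11.1 km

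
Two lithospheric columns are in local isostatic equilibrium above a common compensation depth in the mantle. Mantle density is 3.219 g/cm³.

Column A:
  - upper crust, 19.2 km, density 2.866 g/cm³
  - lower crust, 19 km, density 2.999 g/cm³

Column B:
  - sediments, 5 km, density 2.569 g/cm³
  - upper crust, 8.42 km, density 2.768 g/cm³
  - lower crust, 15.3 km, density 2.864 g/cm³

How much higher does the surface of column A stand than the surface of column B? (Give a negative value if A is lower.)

For any compensation level in the mantle, the mantle terms cancel and isostasy reduces to e = (Σt_A − Σt_B) − (Σ(ρt)_A − Σ(ρt)_B) / ρ_m.
Σt_A = 38.2 km; Σt_B = 28.72 km; Σ(ρt)_A = 112.0082; Σ(ρt)_B = 79.97076 (in km·g/cm³).
e = (38.2 − 28.72) − (112.0082 − 79.97076) / 3.219 = −0.473 km.

−0.473 km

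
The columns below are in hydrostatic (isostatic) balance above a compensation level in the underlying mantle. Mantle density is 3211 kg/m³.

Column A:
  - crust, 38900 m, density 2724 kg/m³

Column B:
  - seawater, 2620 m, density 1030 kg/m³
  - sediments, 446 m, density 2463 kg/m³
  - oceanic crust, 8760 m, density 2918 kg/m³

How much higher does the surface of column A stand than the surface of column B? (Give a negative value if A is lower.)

3220 m

For any compensation level in the mantle, the mantle terms cancel and isostasy reduces to e = (Σt_A − Σt_B) − (Σ(ρt)_A − Σ(ρt)_B) / ρ_m.
Σt_A = 38900 m; Σt_B = 11826 m; Σ(ρt)_A = 105963600; Σ(ρt)_B = 29358778 (in m·kg/m³).
e = (38900 − 11826) − (105963600 − 29358778) / 3211 = 3220 m.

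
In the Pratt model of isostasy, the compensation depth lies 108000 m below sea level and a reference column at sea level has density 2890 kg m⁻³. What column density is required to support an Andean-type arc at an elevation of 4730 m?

2770 kg m⁻³

Pratt balance: ρ_ref D = ρ (D + h).
ρ = ρ_ref D/(D + h) = 2890 × 108000 m/(108000 m + 4730 m) = 2770 kg m⁻³.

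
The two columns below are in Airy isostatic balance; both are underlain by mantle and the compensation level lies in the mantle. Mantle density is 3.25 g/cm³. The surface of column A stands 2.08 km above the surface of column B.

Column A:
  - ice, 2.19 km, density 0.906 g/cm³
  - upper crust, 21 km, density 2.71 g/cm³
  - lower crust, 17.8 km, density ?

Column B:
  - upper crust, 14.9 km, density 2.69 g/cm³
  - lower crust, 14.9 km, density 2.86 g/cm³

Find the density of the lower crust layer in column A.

3 g/cm³

Take the compensation level at the base of the deeper column (depth z_c below the surface of column A) and equate Σ ρ_i t_i down to z_c; mantle fills any gap and the z_c terms cancel.
Column A: 2.19×0.906 + 21×2.71 + 17.8×ρ + (z_c − 40.99)×3.25
Column B: 2.08×0 + 14.9×2.69 + 14.9×2.86 + (z_c − 2.08 − 29.8)×3.25
The z_c×3.25 term appears on both sides and cancels. Collect the known terms of each column as K = Σ(ρt)_known − 3.25 × (depth of known layers): K_A = 58.89414 − 3.25×40.99 = −74.32336; K_B = 82.695 − 3.25×(2.08 + 29.8) = −20.915.
Balance: K_A + 17.8×ρ = K_B, so ρ = (K_B − K_A)/17.8 = 53.4084/17.8 = 3 g/cm³.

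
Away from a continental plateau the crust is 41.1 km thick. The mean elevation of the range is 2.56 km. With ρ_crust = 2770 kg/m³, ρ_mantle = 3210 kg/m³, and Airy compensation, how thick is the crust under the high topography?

Root depth r = h ρ_c / (ρ_m − ρ_c) = 2.56 km × 2770 / 440 = 16.12 km.
Total thickness = T + h + r = 41.1 km + 2.56 km + 16.12 km = 59.8 km.

59.8 km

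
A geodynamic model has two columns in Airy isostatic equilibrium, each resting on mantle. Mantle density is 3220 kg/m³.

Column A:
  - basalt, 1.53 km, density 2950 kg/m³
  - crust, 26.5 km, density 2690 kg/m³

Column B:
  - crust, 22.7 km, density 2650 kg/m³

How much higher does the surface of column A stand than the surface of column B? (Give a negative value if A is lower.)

For any compensation level in the mantle, the mantle terms cancel and isostasy reduces to e = (Σt_A − Σt_B) − (Σ(ρt)_A − Σ(ρt)_B) / ρ_m.
Σt_A = 28.03 km; Σt_B = 22.7 km; Σ(ρt)_A = 75798.5; Σ(ρt)_B = 60155 (in km·kg/m³).
e = (28.03 − 22.7) − (75798.5 − 60155) / 3220 = 0.472 km.

0.472 km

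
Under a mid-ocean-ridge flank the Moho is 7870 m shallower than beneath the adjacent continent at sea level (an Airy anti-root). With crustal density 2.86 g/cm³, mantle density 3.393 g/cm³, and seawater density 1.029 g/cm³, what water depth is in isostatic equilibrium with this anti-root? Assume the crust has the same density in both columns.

Replacing a thickness d of crust by seawater at the top must be balanced by replacing crust with mantle at the base: d (ρ_c − ρ_w) = a (ρ_m − ρ_c).
d = a (ρ_m − ρ_c)/(ρ_c − ρ_w) = 7870 m × 0.533/1.831 = 2290 m.

2290 m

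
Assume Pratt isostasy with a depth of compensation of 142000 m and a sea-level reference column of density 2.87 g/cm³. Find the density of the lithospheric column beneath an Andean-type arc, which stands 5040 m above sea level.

2.77 g/cm³

Pratt balance: ρ_ref D = ρ (D + h).
ρ = ρ_ref D/(D + h) = 2.87 × 142000 m/(142000 m + 5040 m) = 2.77 g/cm³.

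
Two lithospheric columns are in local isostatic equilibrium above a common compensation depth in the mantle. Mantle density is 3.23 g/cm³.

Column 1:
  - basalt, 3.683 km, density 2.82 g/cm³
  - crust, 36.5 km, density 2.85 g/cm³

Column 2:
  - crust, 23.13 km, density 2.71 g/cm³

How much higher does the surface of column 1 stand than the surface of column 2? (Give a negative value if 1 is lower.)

For any compensation level in the mantle, the mantle terms cancel and isostasy reduces to e = (Σt_1 − Σt_2) − (Σ(ρt)_1 − Σ(ρt)_2) / ρ_m.
Σt_1 = 40.183 km; Σt_2 = 23.13 km; Σ(ρt)_1 = 114.41106; Σ(ρt)_2 = 62.6823 (in km·g/cm³).
e = (40.183 − 23.13) − (114.41106 − 62.6823) / 3.23 = 1.04 km.

1.04 km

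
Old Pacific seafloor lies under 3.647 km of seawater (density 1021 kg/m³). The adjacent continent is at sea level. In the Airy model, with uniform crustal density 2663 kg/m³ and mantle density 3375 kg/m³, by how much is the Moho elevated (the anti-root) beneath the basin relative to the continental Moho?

In Airy isostatic equilibrium: replacing crust with seawater at the top is compensated by replacing crust with mantle at the base: d (ρ_c − ρ_w) = a (ρ_m − ρ_c).
a = d (ρ_c − ρ_w)/(ρ_m − ρ_c) = 3.647 km × 1642/712 = 8.41 km.

8.41 km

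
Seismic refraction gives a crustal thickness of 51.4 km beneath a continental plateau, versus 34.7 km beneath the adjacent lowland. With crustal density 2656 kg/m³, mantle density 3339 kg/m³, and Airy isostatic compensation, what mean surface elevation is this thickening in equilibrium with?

3.42 km

Excess crust Δ = 51.4 km − 34.7 km = 16.7 km, split between elevation h and root r with h + r = Δ.
Airy balance ρ_c h = (ρ_m − ρ_c) r gives r = h ρ_c/(ρ_m − ρ_c), so h (1 + ρ_c/(ρ_m − ρ_c)) = Δ, i.e. h = Δ (ρ_m − ρ_c)/ρ_m.
h = 16.7 km × 683/3339 = 3.42 km.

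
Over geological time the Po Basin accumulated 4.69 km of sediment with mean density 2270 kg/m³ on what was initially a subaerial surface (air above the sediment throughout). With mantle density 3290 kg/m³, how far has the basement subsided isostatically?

Subaerial load: s = t ρ_sed / ρ_m = 4.69 km × 2270/3290 = 3.24 km.

3.24 km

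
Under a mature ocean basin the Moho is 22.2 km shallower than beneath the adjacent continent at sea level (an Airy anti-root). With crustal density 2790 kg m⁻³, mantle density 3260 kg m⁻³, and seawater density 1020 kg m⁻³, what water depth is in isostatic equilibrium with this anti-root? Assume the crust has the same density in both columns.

Replacing a thickness d of crust by seawater at the top must be balanced by replacing crust with mantle at the base: d (ρ_c − ρ_w) = a (ρ_m − ρ_c).
d = a (ρ_m − ρ_c)/(ρ_c − ρ_w) = 22.2 km × 470/1770 = 5.89 km.

5.89 km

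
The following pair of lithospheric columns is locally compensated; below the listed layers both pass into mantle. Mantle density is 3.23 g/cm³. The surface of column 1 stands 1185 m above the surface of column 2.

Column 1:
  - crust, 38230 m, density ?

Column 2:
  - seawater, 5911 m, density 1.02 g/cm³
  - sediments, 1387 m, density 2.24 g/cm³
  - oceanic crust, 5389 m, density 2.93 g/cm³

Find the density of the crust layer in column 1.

2.71 g/cm³

Take the compensation level at the base of the deeper column (depth z_c below the surface of column 1) and equate Σ ρ_i t_i down to z_c; mantle fills any gap and the z_c terms cancel.
Column 1: 38230×ρ + (z_c − 38230)×3.23
Column 2: 1185×0 + 5911×1.02 + 1387×2.24 + 5389×2.93 + (z_c − 1185 − 12687)×3.23
The z_c×3.23 term appears on both sides and cancels. Collect the known terms of each column as K = Σ(ρt)_known − 3.23 × (depth of known layers): K_1 = 0 − 3.23×38230 = −123482.9; K_2 = 24925.87 − 3.23×(1185 + 12687) = −19880.69.
Balance: K_1 + 38230×ρ = K_2, so ρ = (K_2 − K_1)/38230 = 103602/38230 = 2.71 g/cm³.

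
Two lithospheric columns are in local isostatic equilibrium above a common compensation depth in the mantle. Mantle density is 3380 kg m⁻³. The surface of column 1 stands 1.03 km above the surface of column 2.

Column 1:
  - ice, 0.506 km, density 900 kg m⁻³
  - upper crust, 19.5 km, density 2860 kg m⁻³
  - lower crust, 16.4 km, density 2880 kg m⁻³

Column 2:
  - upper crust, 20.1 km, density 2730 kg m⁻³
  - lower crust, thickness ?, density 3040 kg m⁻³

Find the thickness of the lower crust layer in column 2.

Take the compensation level at the base of the deeper column (depth z_c below the surface of column 1) and equate Σ ρ_i t_i down to z_c; mantle fills any gap and the z_c terms cancel.
Column 1: 0.506×900 + 19.5×2860 + 16.4×2880 + (z_c − 36.406)×3380
Column 2: 1.03×0 + 20.1×2730 + x×3040 + (z_c − 1.03 − 20.1 − x)×3380
The z_c×3380 term appears on both sides and cancels. Collect the known terms of each column as K = Σ(ρt)_known − 3380 × (depth of known layers): K_1 = 103457.4 − 3380×36.406 = −19594.88; K_2 = 54873 − 3380×(1.03 + 20.1) = −16546.4.
Balance: K_1 = K_2 − x×(3380 − 3040), so x = (K_2 − K_1)/(3380 − 3040) = 3048.48/340 = 8.97 km.

8.97 km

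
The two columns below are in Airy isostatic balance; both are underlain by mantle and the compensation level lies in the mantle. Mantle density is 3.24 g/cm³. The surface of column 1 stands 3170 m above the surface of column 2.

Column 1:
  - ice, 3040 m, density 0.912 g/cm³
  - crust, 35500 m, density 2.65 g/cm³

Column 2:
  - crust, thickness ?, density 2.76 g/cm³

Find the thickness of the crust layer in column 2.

37000 m

Take the compensation level at the base of the deeper column (depth z_c below the surface of column 1) and equate Σ ρ_i t_i down to z_c; mantle fills any gap and the z_c terms cancel.
Column 1: 3040×0.912 + 35500×2.65 + (z_c − 38540)×3.24
Column 2: 3170×0 + x×2.76 + (z_c − 3170 − 0 − x)×3.24
The z_c×3.24 term appears on both sides and cancels. Collect the known terms of each column as K = Σ(ρt)_known − 3.24 × (depth of known layers): K_1 = 96847.48 − 3.24×38540 = −28022.12; K_2 = 0 − 3.24×(3170 + 0) = −10270.8.
Balance: K_1 = K_2 − x×(3.24 − 2.76), so x = (K_2 − K_1)/(3.24 − 2.76) = 17751.3/0.48 = 37000 m.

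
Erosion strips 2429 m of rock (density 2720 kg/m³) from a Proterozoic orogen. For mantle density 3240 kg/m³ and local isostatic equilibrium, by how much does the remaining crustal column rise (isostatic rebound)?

Unloading: uplift u = e ρ_c/ρ_m = 2429 m × 2720/3240 = 2040 m.

2040 m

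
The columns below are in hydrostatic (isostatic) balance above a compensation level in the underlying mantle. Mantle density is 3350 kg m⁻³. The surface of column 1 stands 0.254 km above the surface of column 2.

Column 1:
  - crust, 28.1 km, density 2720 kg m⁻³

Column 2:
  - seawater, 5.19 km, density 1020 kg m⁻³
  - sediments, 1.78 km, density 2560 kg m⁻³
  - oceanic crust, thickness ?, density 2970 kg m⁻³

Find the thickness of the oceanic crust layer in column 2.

Take the compensation level at the base of the deeper column (depth z_c below the surface of column 1) and equate Σ ρ_i t_i down to z_c; mantle fills any gap and the z_c terms cancel.
Column 1: 28.1×2720 + (z_c − 28.1)×3350
Column 2: 0.254×0 + 5.19×1020 + 1.78×2560 + x×2970 + (z_c − 0.254 − 6.97 − x)×3350
The z_c×3350 term appears on both sides and cancels. Collect the known terms of each column as K = Σ(ρt)_known − 3350 × (depth of known layers): K_1 = 76432 − 3350×28.1 = −17703; K_2 = 9850.6 − 3350×(0.254 + 6.97) = −14349.8.
Balance: K_1 = K_2 − x×(3350 − 2970), so x = (K_2 − K_1)/(3350 − 2970) = 3353.2/380 = 8.82 km.

8.82 km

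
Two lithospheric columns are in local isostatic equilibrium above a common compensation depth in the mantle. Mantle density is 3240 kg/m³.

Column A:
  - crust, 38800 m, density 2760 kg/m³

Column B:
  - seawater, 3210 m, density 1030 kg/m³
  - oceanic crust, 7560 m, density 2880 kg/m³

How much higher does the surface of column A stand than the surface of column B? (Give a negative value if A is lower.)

2720 m

For any compensation level in the mantle, the mantle terms cancel and isostasy reduces to e = (Σt_A − Σt_B) − (Σ(ρt)_A − Σ(ρt)_B) / ρ_m.
Σt_A = 38800 m; Σt_B = 10770 m; Σ(ρt)_A = 107088000; Σ(ρt)_B = 25079100 (in m·kg/m³).
e = (38800 − 10770) − (107088000 − 25079100) / 3240 = 2720 m.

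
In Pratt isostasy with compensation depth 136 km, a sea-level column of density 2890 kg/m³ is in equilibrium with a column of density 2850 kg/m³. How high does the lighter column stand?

ρ_ref D = ρ (D + h) → h = D (ρ_ref − ρ)/ρ.
h = 136 km × (2890 − 2850)/2850 = 1.91 km.

1.91 km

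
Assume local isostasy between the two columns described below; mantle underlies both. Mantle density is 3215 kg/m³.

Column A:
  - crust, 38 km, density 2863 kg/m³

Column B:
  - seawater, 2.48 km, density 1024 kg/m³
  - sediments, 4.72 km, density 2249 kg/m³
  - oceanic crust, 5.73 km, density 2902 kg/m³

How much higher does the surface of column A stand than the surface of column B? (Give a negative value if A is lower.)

For any compensation level in the mantle, the mantle terms cancel and isostasy reduces to e = (Σt_A − Σt_B) − (Σ(ρt)_A − Σ(ρt)_B) / ρ_m.
Σt_A = 38 km; Σt_B = 12.93 km; Σ(ρt)_A = 108794; Σ(ρt)_B = 29783.26 (in km·kg/m³).
e = (38 − 12.93) − (108794 − 29783.26) / 3215 = 0.494 km.

0.494 km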